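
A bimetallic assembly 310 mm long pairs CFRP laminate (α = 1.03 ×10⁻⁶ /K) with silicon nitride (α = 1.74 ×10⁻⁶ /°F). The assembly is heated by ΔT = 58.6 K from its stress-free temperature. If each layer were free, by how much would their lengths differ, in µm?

38.2 µm

silicon nitride: α = 1.74×10⁻⁶/°F × 9/5 = 3.13×10⁻⁶/K.
Δα = |1.03 − 3.13|×10⁻⁶/K = 2.10×10⁻⁶/K.
ΔL_mismatch = Δα·L·ΔT = 2.10×10⁻⁶ × 310.0 mm × 58.6 K = 38.2 µm.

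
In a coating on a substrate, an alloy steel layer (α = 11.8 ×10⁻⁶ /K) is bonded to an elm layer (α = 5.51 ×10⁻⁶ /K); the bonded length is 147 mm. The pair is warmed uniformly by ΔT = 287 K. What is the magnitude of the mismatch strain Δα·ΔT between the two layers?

1.81×10⁻³

Δα = |11.8 − 5.51|×10⁻⁶/K = 6.29×10⁻⁶/K.
Mismatch strain = Δα·ΔT = 6.29×10⁻⁶ × 287.0 = 1.81×10⁻³.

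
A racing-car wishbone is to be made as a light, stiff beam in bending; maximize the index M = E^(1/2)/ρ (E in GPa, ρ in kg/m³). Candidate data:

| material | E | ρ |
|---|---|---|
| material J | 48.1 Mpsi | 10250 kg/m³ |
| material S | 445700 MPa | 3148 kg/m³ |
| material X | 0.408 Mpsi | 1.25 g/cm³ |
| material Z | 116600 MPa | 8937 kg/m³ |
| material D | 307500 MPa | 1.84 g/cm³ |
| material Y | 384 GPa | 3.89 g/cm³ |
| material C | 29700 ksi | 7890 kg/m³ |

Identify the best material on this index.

Convert each candidate to consistent units, then evaluate M:
  material J: E = 331.6 GPa, ρ = 10250 kg/m³
  material S: E = 445.7 GPa, ρ = 3148 kg/m³
  material X: E = 2.813 GPa, ρ = 1250 kg/m³
  material Z: E = 116.6 GPa, ρ = 8937 kg/m³
  material D: E = 307.5 GPa, ρ = 1840 kg/m³
  material Y: E = 384.0 GPa, ρ = 3890 kg/m³
  material C: E = 204.8 GPa, ρ = 7890 kg/m³
  material D: M = 9.53×10⁻³
  material S: M = 6.71×10⁻³
  material Y: M = 5.04×10⁻³
  material C: M = 1.81×10⁻³
  material J: M = 1.78×10⁻³
  material X: M = 1.34×10⁻³
  material Z: M = 1.21×10⁻³
Highest index: material D.

material D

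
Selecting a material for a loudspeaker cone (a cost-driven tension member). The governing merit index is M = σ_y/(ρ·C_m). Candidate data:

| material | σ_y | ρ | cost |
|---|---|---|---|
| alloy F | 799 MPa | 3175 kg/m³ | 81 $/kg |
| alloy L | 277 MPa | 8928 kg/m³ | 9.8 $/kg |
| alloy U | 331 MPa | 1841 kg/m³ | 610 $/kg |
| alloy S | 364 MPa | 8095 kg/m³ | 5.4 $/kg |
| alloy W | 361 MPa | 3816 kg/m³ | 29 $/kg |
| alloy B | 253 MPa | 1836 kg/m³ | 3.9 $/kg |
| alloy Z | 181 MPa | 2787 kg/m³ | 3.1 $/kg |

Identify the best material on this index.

alloy B

Computing M directly (units already consistent):
  alloy B: M = 35.3 kN·m per $
  alloy Z: M = 20.9 kN·m per $
  alloy S: M = 8.33 kN·m per $
  alloy W: M = 3.26 kN·m per $
  alloy L: M = 3.17 kN·m per $
  alloy F: M = 3.11 kN·m per $
  alloy U: M = 0.295 kN·m per $
Highest index: alloy B.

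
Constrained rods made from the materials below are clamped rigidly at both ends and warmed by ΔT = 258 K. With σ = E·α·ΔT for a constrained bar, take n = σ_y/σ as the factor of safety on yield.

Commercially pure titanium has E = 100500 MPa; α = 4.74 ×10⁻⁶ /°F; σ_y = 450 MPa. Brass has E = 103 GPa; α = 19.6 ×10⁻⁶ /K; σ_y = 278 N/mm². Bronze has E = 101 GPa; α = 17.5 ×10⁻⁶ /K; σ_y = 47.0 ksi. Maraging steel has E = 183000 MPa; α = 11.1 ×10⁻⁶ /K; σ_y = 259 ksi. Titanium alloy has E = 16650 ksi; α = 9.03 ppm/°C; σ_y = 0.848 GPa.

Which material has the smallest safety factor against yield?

brass

Converting E to GPa, α to ×10⁻⁶/K, σ_y to MPa, then σ and n for each:
  commercially pure titanium: E = 100.5, α = 8.53, σ_y = 450.0 → σ = 221 MPa, n = 2.03
  brass: E = 103.0, α = 19.6, σ_y = 278.0 → σ = 521 MPa, n = 0.534
  bronze: E = 101.0, α = 17.5, σ_y = 324.1 → σ = 456 MPa, n = 0.711
  maraging steel: E = 183.0, α = 11.1, σ_y = 1786 → σ = 524 MPa, n = 3.41
  titanium alloy: E = 114.8, α = 9.03, σ_y = 848.0 → σ = 267 MPa, n = 3.17
Smallest n: brass with n = 0.534.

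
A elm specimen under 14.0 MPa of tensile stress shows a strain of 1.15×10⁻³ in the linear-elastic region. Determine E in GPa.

E = σ/ε = 14.0 MPa / 1.15×10⁻³ = 12170 MPa = 12.2 GPa.

12.2 GPa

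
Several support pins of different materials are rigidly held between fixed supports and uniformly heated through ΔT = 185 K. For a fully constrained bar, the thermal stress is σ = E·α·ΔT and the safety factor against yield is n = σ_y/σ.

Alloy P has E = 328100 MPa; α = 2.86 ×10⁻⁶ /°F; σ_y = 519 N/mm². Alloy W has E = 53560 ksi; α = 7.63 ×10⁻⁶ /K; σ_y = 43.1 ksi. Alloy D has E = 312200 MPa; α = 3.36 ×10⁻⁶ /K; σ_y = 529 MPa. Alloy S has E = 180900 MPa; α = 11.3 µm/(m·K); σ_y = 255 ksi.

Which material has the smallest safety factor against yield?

alloy W

In consistent units (E in GPa, α in ×10⁻⁶/K, σ_y in MPa):
  alloy P: E = 328.1, α = 5.15, σ_y = 519.0 → σ = 312 MPa, n = 1.66
  alloy W: E = 369.3, α = 7.63, σ_y = 297.2 → σ = 521 MPa, n = 0.570
  alloy D: E = 312.2, α = 3.36, σ_y = 529.0 → σ = 194 MPa, n = 2.73
  alloy S: E = 180.9, α = 11.3, σ_y = 1758 → σ = 378 MPa, n = 4.65
Alloy W has the lowest safety factor, n = 0.570.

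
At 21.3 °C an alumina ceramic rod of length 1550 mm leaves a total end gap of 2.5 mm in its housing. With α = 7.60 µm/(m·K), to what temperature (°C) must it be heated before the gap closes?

234 °C

α·L₀·ΔT = 2.5 mm ⇒ ΔT = 2.5 / (7.60×10⁻⁶ × 1550.0) = 212.2 K.
T = 21.3 + 212.2 = 233.5 °C.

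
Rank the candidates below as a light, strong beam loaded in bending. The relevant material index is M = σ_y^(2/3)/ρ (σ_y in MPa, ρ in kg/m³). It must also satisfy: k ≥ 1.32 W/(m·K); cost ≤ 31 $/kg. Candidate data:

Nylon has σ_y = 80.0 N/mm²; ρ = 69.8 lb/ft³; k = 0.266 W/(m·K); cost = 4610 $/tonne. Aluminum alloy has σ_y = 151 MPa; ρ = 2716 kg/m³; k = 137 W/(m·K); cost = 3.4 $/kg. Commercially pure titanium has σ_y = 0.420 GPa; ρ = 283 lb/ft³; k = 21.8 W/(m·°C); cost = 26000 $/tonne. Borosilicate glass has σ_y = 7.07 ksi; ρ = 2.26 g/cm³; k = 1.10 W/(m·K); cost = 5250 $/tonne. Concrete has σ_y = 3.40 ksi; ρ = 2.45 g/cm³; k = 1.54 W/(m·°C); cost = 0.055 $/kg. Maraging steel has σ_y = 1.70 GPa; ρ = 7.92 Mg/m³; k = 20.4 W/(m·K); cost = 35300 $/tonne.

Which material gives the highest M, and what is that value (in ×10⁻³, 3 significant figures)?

Screen on constraints: k ≥ 1.32 W/(m·K); cost ≤ 31 $/kg. Survivors: aluminum alloy, commercially pure titanium, concrete.
Putting every candidate on a common basis:
  aluminum alloy: σ_y = 151.0 MPa, ρ = 2716 kg/m³
  commercially pure titanium: σ_y = 420.0 MPa, ρ = 4533 kg/m³
  concrete: σ_y = 23.44 MPa, ρ = 2450 kg/m³
  commercially pure titanium: M = 12.4×10⁻³
  aluminum alloy: M = 10.4×10⁻³
  concrete: M = 3.34×10⁻³
Commercially pure titanium has the largest M.

commercially pure titanium, M = 12.4×10⁻³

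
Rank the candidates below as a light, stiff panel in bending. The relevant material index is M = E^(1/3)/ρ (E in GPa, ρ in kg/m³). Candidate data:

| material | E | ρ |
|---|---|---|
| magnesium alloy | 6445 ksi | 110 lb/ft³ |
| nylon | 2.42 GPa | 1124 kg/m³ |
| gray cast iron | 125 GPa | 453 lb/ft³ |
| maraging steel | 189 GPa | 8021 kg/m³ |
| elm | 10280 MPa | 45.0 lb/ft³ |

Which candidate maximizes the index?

In SI units:
  magnesium alloy: E = 44.44 GPa, ρ = 1762 kg/m³
  nylon: E = 2.420 GPa, ρ = 1124 kg/m³
  gray cast iron: E = 125.0 GPa, ρ = 7256 kg/m³
  maraging steel: E = 189.0 GPa, ρ = 8021 kg/m³
  elm: E = 10.28 GPa, ρ = 720.8 kg/m³
  elm: M = 3.02×10⁻³
  magnesium alloy: M = 2.01×10⁻³
  nylon: M = 1.19×10⁻³
  maraging steel: M = 0.715×10⁻³
  gray cast iron: M = 0.689×10⁻³
Elm has the largest M.

elm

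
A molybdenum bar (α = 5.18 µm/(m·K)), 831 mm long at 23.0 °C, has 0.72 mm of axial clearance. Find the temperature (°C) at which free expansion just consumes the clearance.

α·L₀·ΔT = 0.72 mm ⇒ ΔT = 0.72 / (5.18×10⁻⁶ × 831.0) = 167.3 K.
T = 23.0 + 167.3 = 190.3 °C.

190 °C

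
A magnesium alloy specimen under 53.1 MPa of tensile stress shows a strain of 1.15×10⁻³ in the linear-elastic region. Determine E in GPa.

E = σ/ε = 53.1 MPa / 1.15×10⁻³ = 46170 MPa = 46.2 GPa.

46.2 GPa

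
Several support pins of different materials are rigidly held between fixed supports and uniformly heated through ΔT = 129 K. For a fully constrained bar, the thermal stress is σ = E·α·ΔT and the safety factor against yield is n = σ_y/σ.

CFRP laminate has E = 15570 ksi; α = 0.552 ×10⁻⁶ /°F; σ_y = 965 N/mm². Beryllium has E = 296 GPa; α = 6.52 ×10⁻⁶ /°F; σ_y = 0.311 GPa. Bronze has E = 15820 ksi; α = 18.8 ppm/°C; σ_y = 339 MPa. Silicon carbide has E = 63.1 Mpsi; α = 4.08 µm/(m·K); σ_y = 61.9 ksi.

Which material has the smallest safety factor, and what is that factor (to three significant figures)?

beryllium, n = 0.694

Converting E to GPa, α to ×10⁻⁶/K, σ_y to MPa, then σ and n for each:
  CFRP laminate: E = 107.4, α = 0.994, σ_y = 965.0 → σ = 13.8 MPa, n = 70.1
  beryllium: E = 296.0, α = 11.7, σ_y = 311.0 → σ = 448 MPa, n = 0.694
  bronze: E = 109.1, α = 18.8, σ_y = 339.0 → σ = 265 MPa, n = 1.28
  silicon carbide: E = 435.1, α = 4.08, σ_y = 426.8 → σ = 229 MPa, n = 1.86
Smallest n: beryllium with n = 0.694.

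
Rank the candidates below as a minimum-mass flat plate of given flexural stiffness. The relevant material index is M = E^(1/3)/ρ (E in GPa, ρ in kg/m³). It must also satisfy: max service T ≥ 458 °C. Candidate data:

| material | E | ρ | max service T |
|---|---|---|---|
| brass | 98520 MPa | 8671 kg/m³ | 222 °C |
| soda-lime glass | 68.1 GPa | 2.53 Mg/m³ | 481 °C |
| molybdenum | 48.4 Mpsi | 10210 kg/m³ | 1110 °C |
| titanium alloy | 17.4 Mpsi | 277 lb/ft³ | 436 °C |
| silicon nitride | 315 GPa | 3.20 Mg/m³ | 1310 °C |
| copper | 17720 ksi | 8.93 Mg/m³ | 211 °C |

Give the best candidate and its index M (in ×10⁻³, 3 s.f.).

silicon nitride, M = 2.13×10⁻³

Screen on constraints: max service T ≥ 458 °C. Survivors: soda-lime glass, molybdenum, silicon nitride.
Putting every candidate on a common basis:
  soda-lime glass: E = 68.10 GPa, ρ = 2530 kg/m³
  molybdenum: E = 333.7 GPa, ρ = 10210 kg/m³
  silicon nitride: E = 315.0 GPa, ρ = 3200 kg/m³
  silicon nitride: M = 2.13×10⁻³
  soda-lime glass: M = 1.61×10⁻³
  molybdenum: M = 0.679×10⁻³
The maximum is for silicon nitride.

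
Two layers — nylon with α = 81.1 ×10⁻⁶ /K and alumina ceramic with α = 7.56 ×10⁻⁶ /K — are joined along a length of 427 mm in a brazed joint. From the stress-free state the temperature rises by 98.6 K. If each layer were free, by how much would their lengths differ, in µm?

3100 µm

Δα = |81.1 − 7.56|×10⁻⁶/K = 73.5×10⁻⁶/K.
ΔL_mismatch = Δα·L·ΔT = 73.5×10⁻⁶ × 427.0 mm × 98.6 K = 3100 µm.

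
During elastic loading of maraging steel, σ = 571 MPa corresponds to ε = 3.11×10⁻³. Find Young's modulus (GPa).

184 GPa

E = σ/ε = 571 MPa / 3.11×10⁻³ = 183600 MPa = 184 GPa.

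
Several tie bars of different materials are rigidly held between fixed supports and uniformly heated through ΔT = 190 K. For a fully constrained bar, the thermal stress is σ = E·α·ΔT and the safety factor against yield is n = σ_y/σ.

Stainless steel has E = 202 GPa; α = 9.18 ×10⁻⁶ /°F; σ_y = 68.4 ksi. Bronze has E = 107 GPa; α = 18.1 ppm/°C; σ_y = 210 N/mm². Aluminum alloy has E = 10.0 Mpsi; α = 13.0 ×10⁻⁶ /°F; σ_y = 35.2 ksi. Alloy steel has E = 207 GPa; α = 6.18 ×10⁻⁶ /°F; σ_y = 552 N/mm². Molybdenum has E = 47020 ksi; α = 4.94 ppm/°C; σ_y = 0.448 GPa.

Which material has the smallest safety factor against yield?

bronze

Converting E to GPa, α to ×10⁻⁶/K, σ_y to MPa, then σ and n for each:
  stainless steel: E = 202.0, α = 16.5, σ_y = 471.6 → σ = 634 MPa, n = 0.744
  bronze: E = 107.0, α = 18.1, σ_y = 210.0 → σ = 368 MPa, n = 0.571
  aluminum alloy: E = 68.95, α = 23.4, σ_y = 242.7 → σ = 307 MPa, n = 0.792
  alloy steel: E = 207.0, α = 11.1, σ_y = 552.0 → σ = 438 MPa, n = 1.26
  molybdenum: E = 324.2, α = 4.94, σ_y = 448.0 → σ = 304 MPa, n = 1.47
Bronze has the lowest safety factor, n = 0.571.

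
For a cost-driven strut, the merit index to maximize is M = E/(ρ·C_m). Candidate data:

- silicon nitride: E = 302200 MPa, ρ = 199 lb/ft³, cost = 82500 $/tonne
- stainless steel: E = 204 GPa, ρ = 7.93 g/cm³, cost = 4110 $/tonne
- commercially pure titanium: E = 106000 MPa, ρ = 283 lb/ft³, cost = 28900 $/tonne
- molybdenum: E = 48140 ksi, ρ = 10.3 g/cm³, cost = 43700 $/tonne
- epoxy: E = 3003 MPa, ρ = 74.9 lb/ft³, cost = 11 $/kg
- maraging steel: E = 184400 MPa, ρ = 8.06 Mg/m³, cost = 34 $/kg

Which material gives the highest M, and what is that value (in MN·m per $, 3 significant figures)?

In SI units:
  silicon nitride: E = 302.2 GPa, ρ = 3188 kg/m³, cost = 82.50 $/kg
  stainless steel: E = 204.0 GPa, ρ = 7930 kg/m³, cost = 4.110 $/kg
  commercially pure titanium: E = 106.0 GPa, ρ = 4533 kg/m³, cost = 28.90 $/kg
  molybdenum: E = 331.9 GPa, ρ = 10300 kg/m³, cost = 43.70 $/kg
  epoxy: E = 3.003 GPa, ρ = 1200 kg/m³, cost = 11.00 $/kg
  maraging steel: E = 184.4 GPa, ρ = 8060 kg/m³, cost = 34.00 $/kg
  stainless steel: M = 6.26 MN·m per $
  silicon nitride: M = 1.15 MN·m per $
  commercially pure titanium: M = 0.809 MN·m per $
  molybdenum: M = 0.737 MN·m per $
  maraging steel: M = 0.673 MN·m per $
  epoxy: M = 0.228 MN·m per $
The maximum is for stainless steel.

stainless steel, M = 6.26 MN·m per $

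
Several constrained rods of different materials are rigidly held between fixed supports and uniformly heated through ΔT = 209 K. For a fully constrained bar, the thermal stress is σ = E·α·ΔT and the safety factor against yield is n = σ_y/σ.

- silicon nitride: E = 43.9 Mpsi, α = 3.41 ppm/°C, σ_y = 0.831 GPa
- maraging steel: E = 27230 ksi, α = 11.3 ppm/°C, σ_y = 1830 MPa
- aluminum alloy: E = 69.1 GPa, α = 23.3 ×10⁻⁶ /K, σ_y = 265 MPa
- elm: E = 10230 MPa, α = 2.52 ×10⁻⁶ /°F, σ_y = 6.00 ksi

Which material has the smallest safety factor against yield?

aluminum alloy

Converting E to GPa, α to ×10⁻⁶/K, σ_y to MPa, then σ and n for each:
  silicon nitride: E = 302.7, α = 3.41, σ_y = 831.0 → σ = 216 MPa, n = 3.85
  maraging steel: E = 187.7, α = 11.3, σ_y = 1830 → σ = 443 MPa, n = 4.13
  aluminum alloy: E = 69.10, α = 23.3, σ_y = 265.0 → σ = 336 MPa, n = 0.788
  elm: E = 10.23, α = 4.54, σ_y = 41.37 → σ = 9.70 MPa, n = 4.27
Aluminum alloy has the lowest safety factor, n = 0.788.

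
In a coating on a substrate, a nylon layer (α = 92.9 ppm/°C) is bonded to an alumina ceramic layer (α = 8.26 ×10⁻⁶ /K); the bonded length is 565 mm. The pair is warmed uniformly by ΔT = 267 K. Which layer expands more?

nylon

α(nylon) = 92.9×10⁻⁶/K vs α(alumina ceramic) = 8.26×10⁻⁶/K.
Higher α expands more for the same ΔT: nylon.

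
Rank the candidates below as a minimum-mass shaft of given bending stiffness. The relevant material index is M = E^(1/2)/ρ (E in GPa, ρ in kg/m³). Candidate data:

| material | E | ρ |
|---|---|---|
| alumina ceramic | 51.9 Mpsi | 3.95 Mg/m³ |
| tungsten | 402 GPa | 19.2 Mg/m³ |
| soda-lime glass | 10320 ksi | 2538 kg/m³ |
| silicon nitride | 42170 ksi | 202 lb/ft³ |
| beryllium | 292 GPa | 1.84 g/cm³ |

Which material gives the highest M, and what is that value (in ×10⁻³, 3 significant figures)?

Normalizing units and computing the index:
  alumina ceramic: E = 357.8 GPa, ρ = 3950 kg/m³
  tungsten: E = 402.0 GPa, ρ = 19200 kg/m³
  soda-lime glass: E = 71.15 GPa, ρ = 2538 kg/m³
  silicon nitride: E = 290.8 GPa, ρ = 3236 kg/m³
  beryllium: E = 292.0 GPa, ρ = 1840 kg/m³
  beryllium: M = 9.29×10⁻³
  silicon nitride: M = 5.27×10⁻³
  alumina ceramic: M = 4.79×10⁻³
  soda-lime glass: M = 3.32×10⁻³
  tungsten: M = 1.04×10⁻³
Beryllium ranks first.

beryllium, M = 9.29×10⁻³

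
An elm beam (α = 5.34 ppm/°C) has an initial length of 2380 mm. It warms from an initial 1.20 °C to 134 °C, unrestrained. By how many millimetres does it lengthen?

ΔT = 134 − 1.20 = 132.8 K.
ΔL = α·L₀·ΔT = 5.34×10⁻⁶ × 2380 mm × 132.8 K = 1.69 mm.

1.69 mm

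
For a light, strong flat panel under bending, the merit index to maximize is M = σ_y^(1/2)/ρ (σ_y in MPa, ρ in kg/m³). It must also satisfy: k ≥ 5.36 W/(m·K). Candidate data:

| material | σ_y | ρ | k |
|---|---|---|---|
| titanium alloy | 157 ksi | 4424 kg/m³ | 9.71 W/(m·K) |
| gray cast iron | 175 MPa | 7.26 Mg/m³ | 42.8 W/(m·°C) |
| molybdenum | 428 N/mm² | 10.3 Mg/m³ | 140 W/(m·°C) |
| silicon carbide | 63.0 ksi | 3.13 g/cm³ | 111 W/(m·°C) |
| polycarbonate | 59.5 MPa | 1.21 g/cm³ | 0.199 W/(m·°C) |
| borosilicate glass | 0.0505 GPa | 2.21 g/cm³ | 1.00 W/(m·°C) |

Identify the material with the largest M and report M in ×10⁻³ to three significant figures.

titanium alloy, M = 7.44×10⁻³

Screen on constraints: k ≥ 5.36 W/(m·K). Survivors: titanium alloy, gray cast iron, molybdenum, silicon carbide.
Normalizing units and computing the index:
  titanium alloy: σ_y = 1082 MPa, ρ = 4424 kg/m³
  gray cast iron: σ_y = 175.0 MPa, ρ = 7260 kg/m³
  molybdenum: σ_y = 428.0 MPa, ρ = 10300 kg/m³
  silicon carbide: σ_y = 434.4 MPa, ρ = 3130 kg/m³
  titanium alloy: M = 7.44×10⁻³
  silicon carbide: M = 6.66×10⁻³
  molybdenum: M = 2.01×10⁻³
  gray cast iron: M = 1.82×10⁻³
Titanium alloy has the largest M.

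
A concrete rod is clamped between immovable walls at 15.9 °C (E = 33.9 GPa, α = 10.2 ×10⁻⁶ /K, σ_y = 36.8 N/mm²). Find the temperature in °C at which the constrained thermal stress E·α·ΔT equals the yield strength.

σ_y = 36.8 N/mm² = 36.80 MPa.
E·α·ΔT = 36.80 MPa ⇒ ΔT = 36.80 / (33.90×10³ × 10.2×10⁻⁶) = 106.4 K.
T = 15.9 + 106.4 = 122.3 °C.

122 °C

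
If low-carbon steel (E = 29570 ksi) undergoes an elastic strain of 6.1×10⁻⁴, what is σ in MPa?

E = 29570 ksi = 203.9 GPa.
σ = E·ε = 203900 MPa × 6.1×10⁻⁴ = 124 MPa.

124 MPa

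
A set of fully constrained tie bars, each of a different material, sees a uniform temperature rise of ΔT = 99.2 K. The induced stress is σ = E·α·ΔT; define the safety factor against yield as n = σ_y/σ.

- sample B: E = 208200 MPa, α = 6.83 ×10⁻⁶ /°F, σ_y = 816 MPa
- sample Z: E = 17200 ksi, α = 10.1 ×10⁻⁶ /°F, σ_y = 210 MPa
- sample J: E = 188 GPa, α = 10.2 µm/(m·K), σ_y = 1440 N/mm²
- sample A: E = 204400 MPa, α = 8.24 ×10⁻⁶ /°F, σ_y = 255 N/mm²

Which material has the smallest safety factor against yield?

Per material, after unit conversion:
  sample B: E = 208.2, α = 12.3, σ_y = 816.0 → σ = 254 MPa, n = 3.21
  sample Z: E = 118.6, α = 18.2, σ_y = 210.0 → σ = 214 MPa, n = 0.982
  sample J: E = 188.0, α = 10.2, σ_y = 1440 → σ = 190 MPa, n = 7.57
  sample A: E = 204.4, α = 14.8, σ_y = 255.0 → σ = 301 MPa, n = 0.848
Sample A has the lowest safety factor, n = 0.848.

sample A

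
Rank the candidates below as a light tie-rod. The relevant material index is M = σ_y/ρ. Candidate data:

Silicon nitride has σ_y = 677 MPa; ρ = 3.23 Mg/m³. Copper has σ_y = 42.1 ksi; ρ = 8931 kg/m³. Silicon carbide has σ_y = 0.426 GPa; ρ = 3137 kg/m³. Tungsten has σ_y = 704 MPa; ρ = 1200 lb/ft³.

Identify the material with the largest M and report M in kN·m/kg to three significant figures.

silicon nitride, M = 210 kN·m/kg

Convert each candidate to consistent units, then evaluate M:
  silicon nitride: σ_y = 677.0 MPa, ρ = 3230 kg/m³
  copper: σ_y = 290.3 MPa, ρ = 8931 kg/m³
  silicon carbide: σ_y = 426.0 MPa, ρ = 3137 kg/m³
  tungsten: σ_y = 704.0 MPa, ρ = 19220 kg/m³
  silicon nitride: M = 210 kN·m/kg
  silicon carbide: M = 136 kN·m/kg
  tungsten: M = 36.6 kN·m/kg
  copper: M = 32.5 kN·m/kg
Silicon nitride ranks first.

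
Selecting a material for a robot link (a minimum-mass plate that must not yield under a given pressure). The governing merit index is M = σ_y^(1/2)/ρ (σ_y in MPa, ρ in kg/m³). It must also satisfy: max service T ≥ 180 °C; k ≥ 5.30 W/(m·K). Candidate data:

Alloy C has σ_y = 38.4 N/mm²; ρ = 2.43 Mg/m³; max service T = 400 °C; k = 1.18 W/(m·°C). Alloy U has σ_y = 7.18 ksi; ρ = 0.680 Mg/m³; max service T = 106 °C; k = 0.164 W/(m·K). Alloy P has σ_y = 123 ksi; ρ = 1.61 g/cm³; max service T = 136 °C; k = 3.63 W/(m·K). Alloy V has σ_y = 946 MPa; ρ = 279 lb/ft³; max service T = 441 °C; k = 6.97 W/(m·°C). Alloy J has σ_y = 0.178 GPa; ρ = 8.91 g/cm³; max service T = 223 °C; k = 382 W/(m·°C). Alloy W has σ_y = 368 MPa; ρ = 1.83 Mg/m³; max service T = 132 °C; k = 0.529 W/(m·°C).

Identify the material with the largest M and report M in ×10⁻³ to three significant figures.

alloy V, M = 6.88×10⁻³

Screen on constraints: max service T ≥ 180 °C; k ≥ 5.30 W/(m·K). Survivors: alloy V, alloy J.
Convert each candidate to consistent units, then evaluate M:
  alloy V: σ_y = 946.0 MPa, ρ = 4469 kg/m³
  alloy J: σ_y = 178.0 MPa, ρ = 8910 kg/m³
  alloy V: M = 6.88×10⁻³
  alloy J: M = 1.50×10⁻³
The maximum is for alloy V.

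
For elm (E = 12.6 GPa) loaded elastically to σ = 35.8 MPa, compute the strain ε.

2.84×10⁻³

ε = σ/E = 35.8 / 12600 = 2.84×10⁻³.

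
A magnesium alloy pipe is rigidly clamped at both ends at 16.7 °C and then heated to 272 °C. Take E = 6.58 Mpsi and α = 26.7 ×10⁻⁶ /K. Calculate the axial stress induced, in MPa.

E = 6.58 Mpsi = 45.37 GPa.
ΔT = 255.3 K. Constrained thermal stress σ = E·α·ΔT = 45.37×10³ MPa × 26.7×10⁻⁶ × 255.3 = 309 MPa (compressive).

309 MPa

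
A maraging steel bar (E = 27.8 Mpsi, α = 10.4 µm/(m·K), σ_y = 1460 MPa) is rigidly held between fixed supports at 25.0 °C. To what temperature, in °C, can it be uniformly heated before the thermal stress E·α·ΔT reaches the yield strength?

E = 27.8 Mpsi = 191.7 GPa.
E·α·ΔT = 1460 MPa ⇒ ΔT = 1460 / (191.7×10³ × 10.4×10⁻⁶) = 732.4 K.
T = 25.0 + 732.4 = 757.4 °C.

757 °C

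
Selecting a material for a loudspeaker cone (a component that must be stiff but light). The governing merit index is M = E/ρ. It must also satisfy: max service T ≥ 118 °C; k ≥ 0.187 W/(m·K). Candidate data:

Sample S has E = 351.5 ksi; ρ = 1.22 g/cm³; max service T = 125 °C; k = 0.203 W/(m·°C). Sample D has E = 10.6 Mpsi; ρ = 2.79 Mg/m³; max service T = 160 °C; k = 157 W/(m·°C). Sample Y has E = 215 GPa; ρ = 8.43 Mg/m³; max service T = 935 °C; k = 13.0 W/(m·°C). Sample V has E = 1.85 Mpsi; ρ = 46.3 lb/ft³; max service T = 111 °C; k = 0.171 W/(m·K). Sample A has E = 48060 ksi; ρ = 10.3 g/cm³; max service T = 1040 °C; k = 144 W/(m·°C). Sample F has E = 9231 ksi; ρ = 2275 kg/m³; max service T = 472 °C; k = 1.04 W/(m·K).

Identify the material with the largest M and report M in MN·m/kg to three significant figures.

sample A, M = 32.2 MN·m/kg

Screen on constraints: max service T ≥ 118 °C; k ≥ 0.187 W/(m·K). Survivors: sample S, sample D, sample Y, sample A, sample F.
Convert each candidate to consistent units, then evaluate M:
  sample S: E = 2.424 GPa, ρ = 1220 kg/m³
  sample D: E = 73.08 GPa, ρ = 2790 kg/m³
  sample Y: E = 215.0 GPa, ρ = 8430 kg/m³
  sample A: E = 331.4 GPa, ρ = 10300 kg/m³
  sample F: E = 63.65 GPa, ρ = 2275 kg/m³
  sample A: M = 32.2 MN·m/kg
  sample F: M = 28.0 MN·m/kg
  sample D: M = 26.2 MN·m/kg
  sample Y: M = 25.5 MN·m/kg
  sample S: M = 1.99 MN·m/kg
Sample A has the largest M.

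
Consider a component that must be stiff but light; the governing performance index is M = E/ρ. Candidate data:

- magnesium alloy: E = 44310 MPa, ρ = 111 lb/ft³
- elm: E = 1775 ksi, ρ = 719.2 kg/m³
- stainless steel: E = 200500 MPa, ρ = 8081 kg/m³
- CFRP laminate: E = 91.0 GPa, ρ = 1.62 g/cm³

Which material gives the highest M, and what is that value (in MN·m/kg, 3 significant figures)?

CFRP laminate, M = 56.2 MN·m/kg

Normalizing units and computing the index:
  magnesium alloy: E = 44.31 GPa, ρ = 1778 kg/m³
  elm: E = 12.24 GPa, ρ = 719.2 kg/m³
  stainless steel: E = 200.5 GPa, ρ = 8081 kg/m³
  CFRP laminate: E = 91.00 GPa, ρ = 1620 kg/m³
  CFRP laminate: M = 56.2 MN·m/kg
  magnesium alloy: M = 24.9 MN·m/kg
  stainless steel: M = 24.8 MN·m/kg
  elm: M = 17.0 MN·m/kg
CFRP laminate ranks first.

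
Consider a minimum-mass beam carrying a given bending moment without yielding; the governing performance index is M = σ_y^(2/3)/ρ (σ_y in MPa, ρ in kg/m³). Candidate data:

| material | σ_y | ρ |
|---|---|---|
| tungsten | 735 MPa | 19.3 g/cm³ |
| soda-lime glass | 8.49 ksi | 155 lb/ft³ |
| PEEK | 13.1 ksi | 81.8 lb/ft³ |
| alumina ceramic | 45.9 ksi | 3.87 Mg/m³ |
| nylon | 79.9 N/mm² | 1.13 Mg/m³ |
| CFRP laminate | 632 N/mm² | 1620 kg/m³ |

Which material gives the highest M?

After converting to SI:
  tungsten: σ_y = 735.0 MPa, ρ = 19300 kg/m³
  soda-lime glass: σ_y = 58.54 MPa, ρ = 2483 kg/m³
  PEEK: σ_y = 90.32 MPa, ρ = 1310 kg/m³
  alumina ceramic: σ_y = 316.5 MPa, ρ = 3870 kg/m³
  nylon: σ_y = 79.90 MPa, ρ = 1130 kg/m³
  CFRP laminate: σ_y = 632.0 MPa, ρ = 1620 kg/m³
  CFRP laminate: M = 45.5×10⁻³
  nylon: M = 16.4×10⁻³
  PEEK: M = 15.4×10⁻³
  alumina ceramic: M = 12.0×10⁻³
  soda-lime glass: M = 6.07×10⁻³
  tungsten: M = 4.22×10⁻³
The maximum is for CFRP laminate.

CFRP laminate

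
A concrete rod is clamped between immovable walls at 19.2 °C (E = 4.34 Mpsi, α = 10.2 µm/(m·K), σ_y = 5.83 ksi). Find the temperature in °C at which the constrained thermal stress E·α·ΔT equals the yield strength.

E = 4.34 Mpsi = 29.92 GPa.
σ_y = 5.83 ksi = 40.20 MPa.
E·α·ΔT = 40.20 MPa ⇒ ΔT = 40.20 / (29.92×10³ × 10.2×10⁻⁶) = 131.7 K.
T = 19.2 + 131.7 = 150.9 °C.

151 °C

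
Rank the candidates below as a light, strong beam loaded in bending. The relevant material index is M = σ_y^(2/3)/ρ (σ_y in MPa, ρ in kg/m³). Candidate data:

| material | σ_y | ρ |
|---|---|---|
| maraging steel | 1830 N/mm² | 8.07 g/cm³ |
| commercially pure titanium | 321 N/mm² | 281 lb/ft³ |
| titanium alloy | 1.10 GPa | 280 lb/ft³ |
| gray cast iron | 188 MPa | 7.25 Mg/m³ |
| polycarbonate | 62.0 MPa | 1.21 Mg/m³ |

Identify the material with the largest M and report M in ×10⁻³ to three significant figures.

titanium alloy, M = 23.8×10⁻³

Convert each candidate to consistent units, then evaluate M:
  maraging steel: σ_y = 1830 MPa, ρ = 8070 kg/m³
  commercially pure titanium: σ_y = 321.0 MPa, ρ = 4501 kg/m³
  titanium alloy: σ_y = 1100 MPa, ρ = 4485 kg/m³
  gray cast iron: σ_y = 188.0 MPa, ρ = 7250 kg/m³
  polycarbonate: σ_y = 62.00 MPa, ρ = 1210 kg/m³
  titanium alloy: M = 23.8×10⁻³
  maraging steel: M = 18.5×10⁻³
  polycarbonate: M = 12.9×10⁻³
  commercially pure titanium: M = 10.4×10⁻³
  gray cast iron: M = 4.53×10⁻³
Titanium alloy ranks first.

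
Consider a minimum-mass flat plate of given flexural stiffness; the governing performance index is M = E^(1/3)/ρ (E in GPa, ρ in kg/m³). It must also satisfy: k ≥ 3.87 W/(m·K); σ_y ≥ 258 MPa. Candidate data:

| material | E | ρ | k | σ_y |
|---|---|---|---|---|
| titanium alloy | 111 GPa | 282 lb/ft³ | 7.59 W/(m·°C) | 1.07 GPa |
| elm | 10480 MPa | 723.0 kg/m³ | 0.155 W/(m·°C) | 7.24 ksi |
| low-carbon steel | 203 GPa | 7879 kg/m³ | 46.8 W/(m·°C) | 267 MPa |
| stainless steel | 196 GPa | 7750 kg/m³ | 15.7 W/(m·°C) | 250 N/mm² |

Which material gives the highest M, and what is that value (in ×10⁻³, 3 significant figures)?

Screen on constraints: k ≥ 3.87 W/(m·K); σ_y ≥ 258 MPa. Survivors: titanium alloy, low-carbon steel.
After converting to SI:
  titanium alloy: E = 111.0 GPa, ρ = 4517 kg/m³
  low-carbon steel: E = 203.0 GPa, ρ = 7879 kg/m³
  titanium alloy: M = 1.06×10⁻³
  low-carbon steel: M = 0.746×10⁻³
Titanium alloy has the largest M.

titanium alloy, M = 1.06×10⁻³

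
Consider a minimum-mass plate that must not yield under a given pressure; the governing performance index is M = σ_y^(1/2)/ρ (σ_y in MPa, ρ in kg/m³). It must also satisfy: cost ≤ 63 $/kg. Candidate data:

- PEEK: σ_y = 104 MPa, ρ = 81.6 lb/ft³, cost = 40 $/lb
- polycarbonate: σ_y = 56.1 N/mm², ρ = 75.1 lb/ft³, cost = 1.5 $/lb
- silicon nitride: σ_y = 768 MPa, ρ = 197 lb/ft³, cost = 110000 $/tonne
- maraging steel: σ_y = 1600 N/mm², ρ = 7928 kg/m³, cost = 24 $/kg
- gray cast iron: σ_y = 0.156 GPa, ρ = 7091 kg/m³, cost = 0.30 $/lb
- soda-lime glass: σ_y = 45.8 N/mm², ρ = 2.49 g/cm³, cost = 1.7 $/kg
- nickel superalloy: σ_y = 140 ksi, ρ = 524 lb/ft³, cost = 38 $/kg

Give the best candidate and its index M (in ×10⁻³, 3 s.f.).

polycarbonate, M = 6.23×10⁻³

Screen on constraints: cost ≤ 63 $/kg. Survivors: polycarbonate, maraging steel, gray cast iron, soda-lime glass, nickel superalloy.
After converting to SI:
  polycarbonate: σ_y = 56.10 MPa, ρ = 1203 kg/m³
  maraging steel: σ_y = 1600 MPa, ρ = 7928 kg/m³
  gray cast iron: σ_y = 156.0 MPa, ρ = 7091 kg/m³
  soda-lime glass: σ_y = 45.80 MPa, ρ = 2490 kg/m³
  nickel superalloy: σ_y = 965.3 MPa, ρ = 8394 kg/m³
  polycarbonate: M = 6.23×10⁻³
  maraging steel: M = 5.05×10⁻³
  nickel superalloy: M = 3.70×10⁻³
  soda-lime glass: M = 2.72×10⁻³
  gray cast iron: M = 1.76×10⁻³
The maximum is for polycarbonate.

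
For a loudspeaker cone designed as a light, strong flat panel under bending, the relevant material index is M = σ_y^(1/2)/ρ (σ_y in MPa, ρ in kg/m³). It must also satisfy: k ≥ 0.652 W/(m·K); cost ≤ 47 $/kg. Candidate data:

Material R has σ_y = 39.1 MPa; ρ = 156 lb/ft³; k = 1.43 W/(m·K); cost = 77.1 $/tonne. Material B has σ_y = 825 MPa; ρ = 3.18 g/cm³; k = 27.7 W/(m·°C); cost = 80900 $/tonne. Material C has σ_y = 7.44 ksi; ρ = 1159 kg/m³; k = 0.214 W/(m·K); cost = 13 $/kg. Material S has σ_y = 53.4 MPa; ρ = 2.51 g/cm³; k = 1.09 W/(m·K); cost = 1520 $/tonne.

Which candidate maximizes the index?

Screen on constraints: k ≥ 0.652 W/(m·K); cost ≤ 47 $/kg. Survivors: material R, material S.
In SI units:
  material R: σ_y = 39.10 MPa, ρ = 2499 kg/m³
  material S: σ_y = 53.40 MPa, ρ = 2510 kg/m³
  material S: M = 2.91×10⁻³
  material R: M = 2.50×10⁻³
Material S has the largest M.

material S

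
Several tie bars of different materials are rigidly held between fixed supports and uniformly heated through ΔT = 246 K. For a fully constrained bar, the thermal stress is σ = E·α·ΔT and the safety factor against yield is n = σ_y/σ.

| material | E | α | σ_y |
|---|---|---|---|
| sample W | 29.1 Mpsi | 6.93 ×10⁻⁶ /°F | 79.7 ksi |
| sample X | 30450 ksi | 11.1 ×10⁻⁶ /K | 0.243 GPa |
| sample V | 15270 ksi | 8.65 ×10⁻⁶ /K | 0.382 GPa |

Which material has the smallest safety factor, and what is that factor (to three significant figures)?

sample X, n = 0.424

Converting E to GPa, α to ×10⁻⁶/K, σ_y to MPa, then σ and n for each:
  sample W: E = 200.6, α = 12.5, σ_y = 549.5 → σ = 616 MPa, n = 0.893
  sample X: E = 209.9, α = 11.1, σ_y = 243.0 → σ = 573 MPa, n = 0.424
  sample V: E = 105.3, α = 8.65, σ_y = 382.0 → σ = 224 MPa, n = 1.71
The minimum is sample X at n = 0.424.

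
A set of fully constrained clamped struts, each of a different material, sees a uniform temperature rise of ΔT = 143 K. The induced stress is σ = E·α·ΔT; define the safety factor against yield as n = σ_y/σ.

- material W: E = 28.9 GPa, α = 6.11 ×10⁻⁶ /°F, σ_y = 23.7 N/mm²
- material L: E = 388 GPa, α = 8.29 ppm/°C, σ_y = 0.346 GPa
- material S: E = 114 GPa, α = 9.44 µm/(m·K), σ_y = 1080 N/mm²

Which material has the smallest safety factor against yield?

In consistent units (E in GPa, α in ×10⁻⁶/K, σ_y in MPa):
  material W: E = 28.90, α = 11.0, σ_y = 23.70 → σ = 45.5 MPa, n = 0.521
  material L: E = 388.0, α = 8.29, σ_y = 346.0 → σ = 460 MPa, n = 0.752
  material S: E = 114.0, α = 9.44, σ_y = 1080 → σ = 154 MPa, n = 7.02
The minimum is material W at n = 0.521.

material W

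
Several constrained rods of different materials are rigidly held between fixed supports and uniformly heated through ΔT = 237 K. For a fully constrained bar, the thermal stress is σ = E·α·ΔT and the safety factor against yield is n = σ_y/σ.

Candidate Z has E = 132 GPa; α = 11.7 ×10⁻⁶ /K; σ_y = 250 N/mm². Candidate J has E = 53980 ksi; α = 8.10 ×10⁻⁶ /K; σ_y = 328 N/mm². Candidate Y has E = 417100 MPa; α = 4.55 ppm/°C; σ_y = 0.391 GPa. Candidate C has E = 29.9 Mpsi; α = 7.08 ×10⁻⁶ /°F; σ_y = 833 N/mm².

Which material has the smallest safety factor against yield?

In consistent units (E in GPa, α in ×10⁻⁶/K, σ_y in MPa):
  candidate Z: E = 132.0, α = 11.7, σ_y = 250.0 → σ = 366 MPa, n = 0.683
  candidate J: E = 372.2, α = 8.10, σ_y = 328.0 → σ = 714 MPa, n = 0.459
  candidate Y: E = 417.1, α = 4.55, σ_y = 391.0 → σ = 450 MPa, n = 0.869
  candidate C: E = 206.2, α = 12.7, σ_y = 833.0 → σ = 623 MPa, n = 1.34
The minimum is candidate J at n = 0.459.

candidate J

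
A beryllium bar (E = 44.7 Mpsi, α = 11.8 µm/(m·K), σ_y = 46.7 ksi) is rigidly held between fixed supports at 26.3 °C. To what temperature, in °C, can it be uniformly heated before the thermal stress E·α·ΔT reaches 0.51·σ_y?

71.5 °C

E = 44.7 Mpsi = 308.2 GPa.
σ_y = 46.7 ksi = 322.0 MPa.
E·α·ΔT = 164.2 MPa ⇒ ΔT = 164.2 / (308.2×10³ × 11.8×10⁻⁶) = 45.15 K.
T = 26.3 + 45.15 = 71.45 °C.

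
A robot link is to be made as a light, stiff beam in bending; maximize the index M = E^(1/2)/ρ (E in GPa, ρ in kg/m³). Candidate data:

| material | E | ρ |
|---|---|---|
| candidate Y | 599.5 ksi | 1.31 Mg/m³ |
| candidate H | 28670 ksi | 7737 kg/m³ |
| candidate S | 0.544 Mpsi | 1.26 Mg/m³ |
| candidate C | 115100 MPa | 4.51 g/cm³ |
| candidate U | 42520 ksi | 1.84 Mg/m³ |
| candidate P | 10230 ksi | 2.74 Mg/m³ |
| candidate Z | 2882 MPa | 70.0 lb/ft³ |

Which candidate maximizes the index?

candidate U

After converting to SI:
  candidate Y: E = 4.133 GPa, ρ = 1310 kg/m³
  candidate H: E = 197.7 GPa, ρ = 7737 kg/m³
  candidate S: E = 3.751 GPa, ρ = 1260 kg/m³
  candidate C: E = 115.1 GPa, ρ = 4510 kg/m³
  candidate U: E = 293.2 GPa, ρ = 1840 kg/m³
  candidate P: E = 70.53 GPa, ρ = 2740 kg/m³
  candidate Z: E = 2.882 GPa, ρ = 1121 kg/m³
  candidate U: M = 9.31×10⁻³
  candidate P: M = 3.07×10⁻³
  candidate C: M = 2.38×10⁻³
  candidate H: M = 1.82×10⁻³
  candidate Y: M = 1.55×10⁻³
  candidate S: M = 1.54×10⁻³
  candidate Z: M = 1.51×10⁻³
Highest index: candidate U.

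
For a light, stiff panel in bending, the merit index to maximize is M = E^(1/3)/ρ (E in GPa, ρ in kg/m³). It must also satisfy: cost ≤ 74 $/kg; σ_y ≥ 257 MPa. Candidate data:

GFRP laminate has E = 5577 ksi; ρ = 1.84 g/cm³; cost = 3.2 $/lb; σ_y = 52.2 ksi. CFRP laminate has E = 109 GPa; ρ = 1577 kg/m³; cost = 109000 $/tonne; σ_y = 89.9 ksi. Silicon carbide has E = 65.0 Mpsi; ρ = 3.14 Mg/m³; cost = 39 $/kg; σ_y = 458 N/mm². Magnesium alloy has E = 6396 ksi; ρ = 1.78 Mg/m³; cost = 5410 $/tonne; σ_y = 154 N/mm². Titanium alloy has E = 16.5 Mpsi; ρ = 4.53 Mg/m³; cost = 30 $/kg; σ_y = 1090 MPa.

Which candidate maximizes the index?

Screen on constraints: cost ≤ 74 $/kg; σ_y ≥ 257 MPa. Survivors: GFRP laminate, silicon carbide, titanium alloy.
In SI units:
  GFRP laminate: E = 38.45 GPa, ρ = 1840 kg/m³
  silicon carbide: E = 448.2 GPa, ρ = 3140 kg/m³
  titanium alloy: E = 113.8 GPa, ρ = 4530 kg/m³
  silicon carbide: M = 2.44×10⁻³
  GFRP laminate: M = 1.83×10⁻³
  titanium alloy: M = 1.07×10⁻³
Highest index: silicon carbide.

silicon carbide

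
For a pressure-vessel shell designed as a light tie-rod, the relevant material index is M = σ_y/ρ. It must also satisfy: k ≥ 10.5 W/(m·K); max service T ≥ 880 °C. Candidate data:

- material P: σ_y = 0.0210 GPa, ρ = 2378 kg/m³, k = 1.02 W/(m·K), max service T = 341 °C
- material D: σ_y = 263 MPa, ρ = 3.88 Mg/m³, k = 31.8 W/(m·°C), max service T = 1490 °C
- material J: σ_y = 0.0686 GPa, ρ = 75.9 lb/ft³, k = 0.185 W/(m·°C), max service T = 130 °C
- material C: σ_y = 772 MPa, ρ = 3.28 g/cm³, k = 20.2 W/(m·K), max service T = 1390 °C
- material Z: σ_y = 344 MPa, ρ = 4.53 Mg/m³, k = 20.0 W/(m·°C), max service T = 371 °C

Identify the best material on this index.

material C

Screen on constraints: k ≥ 10.5 W/(m·K); max service T ≥ 880 °C. Survivors: material D, material C.
After converting to SI:
  material D: σ_y = 263.0 MPa, ρ = 3880 kg/m³
  material C: σ_y = 772.0 MPa, ρ = 3280 kg/m³
  material C: M = 235 kN·m/kg
  material D: M = 67.8 kN·m/kg
Material C ranks first.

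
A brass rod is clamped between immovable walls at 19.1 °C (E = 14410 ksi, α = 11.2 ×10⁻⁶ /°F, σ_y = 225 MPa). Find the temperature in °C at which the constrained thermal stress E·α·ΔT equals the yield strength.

131 °C

E = 14410 ksi = 99.35 GPa.
α = 11.2×10⁻⁶/°F × 9/5 = 20.2×10⁻⁶/K.
E·α·ΔT = 225.0 MPa ⇒ ΔT = 225.0 / (99.35×10³ × 20.2×10⁻⁶) = 112.3 K.
T = 19.1 + 112.3 = 131.4 °C.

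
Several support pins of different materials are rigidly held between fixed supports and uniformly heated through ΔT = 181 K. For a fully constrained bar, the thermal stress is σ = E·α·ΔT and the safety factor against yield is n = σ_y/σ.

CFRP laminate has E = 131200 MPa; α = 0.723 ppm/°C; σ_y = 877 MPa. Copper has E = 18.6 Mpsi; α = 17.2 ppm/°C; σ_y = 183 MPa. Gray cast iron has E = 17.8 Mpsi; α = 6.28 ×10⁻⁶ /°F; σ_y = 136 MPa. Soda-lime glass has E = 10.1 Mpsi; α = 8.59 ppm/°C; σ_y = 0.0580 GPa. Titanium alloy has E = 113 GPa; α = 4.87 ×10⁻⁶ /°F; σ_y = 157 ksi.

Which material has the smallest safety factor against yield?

Converting E to GPa, α to ×10⁻⁶/K, σ_y to MPa, then σ and n for each:
  CFRP laminate: E = 131.2, α = 0.723, σ_y = 877.0 → σ = 17.2 MPa, n = 51.1
  copper: E = 128.2, α = 17.2, σ_y = 183.0 → σ = 399 MPa, n = 0.458
  gray cast iron: E = 122.7, α = 11.3, σ_y = 136.0 → σ = 251 MPa, n = 0.542
  soda-lime glass: E = 69.64, α = 8.59, σ_y = 58.00 → σ = 108 MPa, n = 0.536
  titanium alloy: E = 113.0, α = 8.77, σ_y = 1082 → σ = 179 MPa, n = 6.04
Copper has the lowest safety factor, n = 0.458.

copper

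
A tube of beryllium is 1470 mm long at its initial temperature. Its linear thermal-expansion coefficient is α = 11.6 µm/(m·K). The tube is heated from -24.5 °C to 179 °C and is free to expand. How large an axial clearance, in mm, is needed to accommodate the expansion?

3.47 mm

ΔT = 179 − (-24.5) = 203.5 K.
ΔL = α·L₀·ΔT = 11.6×10⁻⁶ × 1470 mm × 203.5 K = 3.47 mm.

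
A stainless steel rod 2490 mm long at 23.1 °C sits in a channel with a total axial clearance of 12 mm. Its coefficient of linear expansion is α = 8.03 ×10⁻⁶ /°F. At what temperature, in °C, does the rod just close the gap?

α = 8.03×10⁻⁶/°F × 9/5 = 14.5×10⁻⁶/K.
α·L₀·ΔT = 12.0 mm ⇒ ΔT = 12.0 / (14.5×10⁻⁶ × 2490.0) = 333.4 K.
T = 23.1 + 333.4 = 356.5 °C.

357 °C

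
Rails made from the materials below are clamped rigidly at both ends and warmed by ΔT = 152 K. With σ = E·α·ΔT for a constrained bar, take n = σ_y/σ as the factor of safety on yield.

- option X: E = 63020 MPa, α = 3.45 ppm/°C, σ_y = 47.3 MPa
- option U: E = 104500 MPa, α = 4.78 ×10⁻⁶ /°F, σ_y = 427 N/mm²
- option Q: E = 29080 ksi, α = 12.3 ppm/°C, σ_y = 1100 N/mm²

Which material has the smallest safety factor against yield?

option X

With everything in SI (GPa, ×10⁻⁶/K, MPa):
  option X: E = 63.02, α = 3.45, σ_y = 47.30 → σ = 33.0 MPa, n = 1.43
  option U: E = 104.5, α = 8.60, σ_y = 427.0 → σ = 137 MPa, n = 3.12
  option Q: E = 200.5, α = 12.3, σ_y = 1100 → σ = 375 MPa, n = 2.93
Option X has the lowest safety factor, n = 1.43.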